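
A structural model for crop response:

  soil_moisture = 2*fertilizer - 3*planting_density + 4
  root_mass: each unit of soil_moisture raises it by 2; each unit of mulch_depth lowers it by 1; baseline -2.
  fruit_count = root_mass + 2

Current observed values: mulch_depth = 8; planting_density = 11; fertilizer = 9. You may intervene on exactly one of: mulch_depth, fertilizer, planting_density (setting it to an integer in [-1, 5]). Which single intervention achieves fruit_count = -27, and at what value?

Intervening on mulch_depth: with other inputs at their observed values, fruit_count = -mulch_depth - 22. Solving for -27 gives mulch_depth = 5, within [-1, 5].
Intervening on fertilizer: fruit_count = 4*fertilizer - 66. Reaching -27 requires fertilizer = 39/4, not an integer.
Intervening on planting_density: fruit_count = -6*planting_density + 36. Reaching -27 requires planting_density = 21/2, not an integer.

set mulch_depth = 5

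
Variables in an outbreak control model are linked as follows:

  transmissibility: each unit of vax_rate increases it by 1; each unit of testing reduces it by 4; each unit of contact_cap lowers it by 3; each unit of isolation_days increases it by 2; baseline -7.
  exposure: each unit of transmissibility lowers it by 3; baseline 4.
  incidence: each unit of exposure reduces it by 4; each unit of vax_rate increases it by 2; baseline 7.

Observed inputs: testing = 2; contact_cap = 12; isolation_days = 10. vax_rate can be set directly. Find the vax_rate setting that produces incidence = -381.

Substituting into the transmissibility equation gives transmissibility = vax_rate - 31.
This gives exposure = -3*vax_rate + 97.
Substituting into the incidence equation gives incidence = 14*vax_rate - 381.
Solve 14*vax_rate - 381 = -381: vax_rate = (-381 + 381) / 14 = 0.

vax_rate = 0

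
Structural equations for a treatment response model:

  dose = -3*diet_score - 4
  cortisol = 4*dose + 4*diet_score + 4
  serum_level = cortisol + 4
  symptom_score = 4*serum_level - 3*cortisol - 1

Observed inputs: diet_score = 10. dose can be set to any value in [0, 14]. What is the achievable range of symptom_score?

59 to 115

Intervening on dose fixes its value directly, overriding its dependence on diet_score.
Substituting into the cortisol equation gives cortisol = 4*dose + 44.
Substituting into the serum_level equation gives serum_level = 4*dose + 48.
Substituting into the symptom_score equation gives symptom_score = 4*dose + 59.
Linear in dose, so extremes are at the endpoints: dose = 0 gives symptom_score = 59; dose = 14 gives symptom_score = 115.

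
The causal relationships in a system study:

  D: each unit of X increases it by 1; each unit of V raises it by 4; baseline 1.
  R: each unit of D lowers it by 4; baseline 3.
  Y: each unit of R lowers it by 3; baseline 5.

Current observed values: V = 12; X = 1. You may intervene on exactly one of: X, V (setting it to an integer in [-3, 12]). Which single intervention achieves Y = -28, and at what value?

Intervening on X: Y = 12*X + 584. Reaching -28 requires X = -51, outside [-3, 12].
Intervening on V: with other inputs at their observed values, Y = 48*V + 20. Solving for -28 gives V = -1, within [-3, 12].

set V = -1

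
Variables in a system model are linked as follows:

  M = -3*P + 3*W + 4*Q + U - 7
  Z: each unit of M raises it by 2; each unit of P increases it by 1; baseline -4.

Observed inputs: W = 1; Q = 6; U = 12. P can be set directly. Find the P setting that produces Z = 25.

Substituting into the M equation gives M = -3*P + 32.
Substituting into the Z equation gives Z = -5*P + 60.
Solve -5*P + 60 = 25: P = (25 - 60) / -5 = 7.

P = 7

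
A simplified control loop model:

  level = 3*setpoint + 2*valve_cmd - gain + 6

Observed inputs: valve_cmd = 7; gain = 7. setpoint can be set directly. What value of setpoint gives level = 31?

Substituting into the level equation gives level = 3*setpoint + 13.
Solve 3*setpoint + 13 = 31: setpoint = (31 - 13) / 3 = 6.

setpoint = 6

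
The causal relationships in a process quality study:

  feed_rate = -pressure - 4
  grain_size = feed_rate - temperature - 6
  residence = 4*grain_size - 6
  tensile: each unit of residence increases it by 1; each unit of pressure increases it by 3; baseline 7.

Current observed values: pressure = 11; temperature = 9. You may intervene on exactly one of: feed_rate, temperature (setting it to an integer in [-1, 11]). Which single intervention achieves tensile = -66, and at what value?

set temperature = 4

Intervening on feed_rate: tensile = 4*feed_rate - 26. Reaching -66 requires feed_rate = -10, outside [-1, 11].
Intervening on temperature: with other inputs at their observed values, tensile = -4*temperature - 50. Solving for -66 gives temperature = 4, within [-1, 11].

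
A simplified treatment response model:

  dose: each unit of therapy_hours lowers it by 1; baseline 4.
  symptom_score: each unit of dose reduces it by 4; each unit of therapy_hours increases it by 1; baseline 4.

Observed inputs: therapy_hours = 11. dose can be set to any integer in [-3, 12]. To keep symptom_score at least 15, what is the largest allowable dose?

Intervening on dose fixes its value directly, overriding its dependence on therapy_hours.
Substituting into the symptom_score equation gives symptom_score = -4*dose + 15.
Require -4*dose + 15 ≥ 15, so dose ≤ 0.
The largest integer in [-3, 12] satisfying this is 0.

dose = 0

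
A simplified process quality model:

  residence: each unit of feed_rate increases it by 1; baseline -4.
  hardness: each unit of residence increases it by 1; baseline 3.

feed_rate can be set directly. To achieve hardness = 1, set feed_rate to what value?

Substituting into the hardness equation gives hardness = feed_rate - 1.
Solve feed_rate - 1 = 1: feed_rate = (1 + 1) / 1 = 2.

feed_rate = 2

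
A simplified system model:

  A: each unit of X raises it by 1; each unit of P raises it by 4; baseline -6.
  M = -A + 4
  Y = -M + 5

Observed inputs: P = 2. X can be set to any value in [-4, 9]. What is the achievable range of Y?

-1 to 12

Substituting into the A equation gives A = X + 2.
This gives M = -X + 2.
Y becomes X + 3.
Linear in X, so extremes are at the endpoints: X = -4 gives Y = -1; X = 9 gives Y = 12.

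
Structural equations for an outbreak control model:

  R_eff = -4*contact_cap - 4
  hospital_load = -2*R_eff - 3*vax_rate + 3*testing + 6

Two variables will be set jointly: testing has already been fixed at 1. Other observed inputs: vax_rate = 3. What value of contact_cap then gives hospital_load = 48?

With testing held at 1:
Substituting into the hospital_load equation gives hospital_load = 8*contact_cap + 8.
Solve 8*contact_cap + 8 = 48: contact_cap = (48 - 8) / 8 = 5.

contact_cap = 5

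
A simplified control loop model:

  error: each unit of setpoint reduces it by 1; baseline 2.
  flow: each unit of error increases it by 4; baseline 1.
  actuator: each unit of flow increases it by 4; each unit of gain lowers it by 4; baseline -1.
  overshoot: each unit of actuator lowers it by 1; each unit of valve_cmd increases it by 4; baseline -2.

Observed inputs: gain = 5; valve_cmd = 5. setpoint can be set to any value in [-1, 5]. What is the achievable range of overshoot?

-13 to 83

Substituting into the flow equation gives flow = -4*setpoint + 9.
Substituting into the actuator equation gives actuator = -16*setpoint + 15.
overshoot becomes 16*setpoint + 3.
Linear in setpoint, so extremes are at the endpoints: setpoint = -1 gives overshoot = -13; setpoint = 5 gives overshoot = 83.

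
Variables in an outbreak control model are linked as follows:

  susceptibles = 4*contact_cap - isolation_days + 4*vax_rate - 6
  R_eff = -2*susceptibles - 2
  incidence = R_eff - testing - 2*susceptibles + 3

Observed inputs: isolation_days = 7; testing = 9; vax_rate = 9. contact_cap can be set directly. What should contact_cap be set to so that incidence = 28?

Substituting into the susceptibles equation gives susceptibles = 4*contact_cap + 23.
Substituting into the R_eff equation gives R_eff = -8*contact_cap - 48.
incidence becomes -16*contact_cap - 100.
Solve -16*contact_cap - 100 = 28: contact_cap = (28 + 100) / -16 = -8.

contact_cap = -8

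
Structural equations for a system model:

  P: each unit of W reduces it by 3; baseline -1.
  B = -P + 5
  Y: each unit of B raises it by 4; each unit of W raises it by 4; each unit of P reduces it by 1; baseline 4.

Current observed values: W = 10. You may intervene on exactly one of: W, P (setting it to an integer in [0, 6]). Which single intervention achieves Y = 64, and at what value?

set P = 0

Intervening on W: Y = 19*W + 29. Reaching 64 requires W = 35/19, not an integer.
Intervening on P: with other inputs at their observed values, Y = -5*P + 64. Solving for 64 gives P = 0, within [0, 6].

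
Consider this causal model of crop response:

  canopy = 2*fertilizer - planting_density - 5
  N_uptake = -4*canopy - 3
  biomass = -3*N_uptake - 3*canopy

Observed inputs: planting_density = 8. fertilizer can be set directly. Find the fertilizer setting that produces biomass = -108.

fertilizer = 0

Substituting into the canopy equation gives canopy = 2*fertilizer - 13.
Substituting into the N_uptake equation gives N_uptake = -8*fertilizer + 49.
Substituting into the biomass equation gives biomass = 18*fertilizer - 108.
Solve 18*fertilizer - 108 = -108: fertilizer = (-108 + 108) / 18 = 0.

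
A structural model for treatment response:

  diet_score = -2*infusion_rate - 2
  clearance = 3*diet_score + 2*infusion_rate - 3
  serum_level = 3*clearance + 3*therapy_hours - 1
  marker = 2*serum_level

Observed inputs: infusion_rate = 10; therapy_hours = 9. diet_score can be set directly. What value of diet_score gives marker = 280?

Intervening on diet_score fixes its value directly, overriding its dependence on infusion_rate.
Substituting into the clearance equation gives clearance = 3*diet_score + 17.
serum_level becomes 9*diet_score + 77.
Substituting into the marker equation gives marker = 18*diet_score + 154.
Solve 18*diet_score + 154 = 280: diet_score = (280 - 154) / 18 = 7.

diet_score = 7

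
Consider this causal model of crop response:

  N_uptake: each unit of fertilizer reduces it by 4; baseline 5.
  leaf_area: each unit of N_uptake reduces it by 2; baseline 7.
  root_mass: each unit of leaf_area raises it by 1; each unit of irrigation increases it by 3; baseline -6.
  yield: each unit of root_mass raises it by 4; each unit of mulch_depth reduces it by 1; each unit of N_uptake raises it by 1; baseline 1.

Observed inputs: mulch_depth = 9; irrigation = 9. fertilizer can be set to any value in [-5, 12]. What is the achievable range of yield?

Substituting into the leaf_area equation gives leaf_area = 8*fertilizer - 3.
So root_mass = 8*fertilizer + 18.
Substituting into the yield equation gives yield = 28*fertilizer + 69.
Linear in fertilizer, so extremes are at the endpoints: fertilizer = -5 gives yield = -71; fertilizer = 12 gives yield = 405.

-71 to 405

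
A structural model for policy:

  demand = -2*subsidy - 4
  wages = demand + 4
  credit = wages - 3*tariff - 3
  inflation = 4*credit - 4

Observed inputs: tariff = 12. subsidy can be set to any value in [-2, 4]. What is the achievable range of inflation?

Substituting into the wages equation gives wages = -2*subsidy.
Substituting into the credit equation gives credit = -2*subsidy - 39.
Substituting into the inflation equation gives inflation = -8*subsidy - 160.
Linear in subsidy, so extremes are at the endpoints: subsidy = -2 gives inflation = -144; subsidy = 4 gives inflation = -192.

-192 to -144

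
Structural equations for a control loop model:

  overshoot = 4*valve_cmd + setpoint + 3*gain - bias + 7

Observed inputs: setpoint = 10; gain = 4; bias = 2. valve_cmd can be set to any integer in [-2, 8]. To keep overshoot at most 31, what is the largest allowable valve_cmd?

valve_cmd = 1

Substituting into the overshoot equation gives overshoot = 4*valve_cmd + 27.
Require 4*valve_cmd + 27 ≤ 31, so valve_cmd ≤ 1.
The largest integer in [-2, 8] satisfying this is 1.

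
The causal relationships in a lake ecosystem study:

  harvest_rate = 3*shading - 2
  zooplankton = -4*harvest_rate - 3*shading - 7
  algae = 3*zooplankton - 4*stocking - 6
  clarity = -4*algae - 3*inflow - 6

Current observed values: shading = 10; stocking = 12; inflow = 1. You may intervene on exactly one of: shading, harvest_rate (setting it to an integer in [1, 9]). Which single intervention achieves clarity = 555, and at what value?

set shading = 2

Intervening on shading: with other inputs at their observed values, clarity = 180*shading + 195. Solving for 555 gives shading = 2, within [1, 9].
Intervening on harvest_rate: clarity = 48*harvest_rate + 651. Reaching 555 requires harvest_rate = -2, outside [1, 9].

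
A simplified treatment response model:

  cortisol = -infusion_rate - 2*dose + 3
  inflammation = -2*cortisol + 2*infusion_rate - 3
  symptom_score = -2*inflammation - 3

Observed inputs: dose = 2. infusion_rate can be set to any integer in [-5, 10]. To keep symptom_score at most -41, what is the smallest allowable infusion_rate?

Substituting into the cortisol equation gives cortisol = -infusion_rate - 1.
inflammation becomes 4*infusion_rate - 1.
Substituting into the symptom_score equation gives symptom_score = -8*infusion_rate - 1.
Require -8*infusion_rate - 1 ≤ -41, so infusion_rate ≥ 5.
The smallest integer in [-5, 10] satisfying this is 5.

infusion_rate = 5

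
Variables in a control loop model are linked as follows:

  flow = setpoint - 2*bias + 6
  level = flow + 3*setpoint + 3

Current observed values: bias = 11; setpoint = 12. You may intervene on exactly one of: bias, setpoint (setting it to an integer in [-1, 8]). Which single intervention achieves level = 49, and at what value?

Intervening on bias: with other inputs at their observed values, level = -2*bias + 57. Solving for 49 gives bias = 4, within [-1, 8].
Intervening on setpoint: level = 4*setpoint - 13. Reaching 49 requires setpoint = 31/2, not an integer.

set bias = 4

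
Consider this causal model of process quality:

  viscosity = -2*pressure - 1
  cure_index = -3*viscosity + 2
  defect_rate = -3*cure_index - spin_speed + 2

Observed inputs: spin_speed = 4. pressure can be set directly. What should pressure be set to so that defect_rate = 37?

pressure = -3

Substituting into the cure_index equation gives cure_index = 6*pressure + 5.
defect_rate becomes -18*pressure - 17.
Solve -18*pressure - 17 = 37: pressure = (37 + 17) / -18 = -3.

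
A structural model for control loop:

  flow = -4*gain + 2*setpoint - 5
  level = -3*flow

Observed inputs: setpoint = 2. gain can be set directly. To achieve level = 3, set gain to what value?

gain = 0

Substituting into the flow equation gives flow = -4*gain - 1.
level becomes 12*gain + 3.
Solve 12*gain + 3 = 3: gain = (3 - 3) / 12 = 0.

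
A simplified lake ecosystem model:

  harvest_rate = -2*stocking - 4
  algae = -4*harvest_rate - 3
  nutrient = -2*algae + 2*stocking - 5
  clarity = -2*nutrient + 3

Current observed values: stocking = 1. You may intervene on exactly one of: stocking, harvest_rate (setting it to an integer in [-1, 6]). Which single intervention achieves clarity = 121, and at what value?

set stocking = 2

Intervening on stocking: with other inputs at their observed values, clarity = 28*stocking + 65. Solving for 121 gives stocking = 2, within [-1, 6].
Intervening on harvest_rate: clarity = -16*harvest_rate - 3. Reaching 121 requires harvest_rate = -31/4, not an integer.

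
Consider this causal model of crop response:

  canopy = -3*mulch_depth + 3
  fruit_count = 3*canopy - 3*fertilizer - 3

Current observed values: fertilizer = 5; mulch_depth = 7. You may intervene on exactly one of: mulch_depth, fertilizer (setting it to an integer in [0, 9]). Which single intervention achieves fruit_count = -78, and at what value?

Intervening on mulch_depth: fruit_count = -9*mulch_depth - 9. Reaching -78 requires mulch_depth = 23/3, not an integer.
Intervening on fertilizer: with other inputs at their observed values, fruit_count = -3*fertilizer - 57. Solving for -78 gives fertilizer = 7, within [0, 9].

set fertilizer = 7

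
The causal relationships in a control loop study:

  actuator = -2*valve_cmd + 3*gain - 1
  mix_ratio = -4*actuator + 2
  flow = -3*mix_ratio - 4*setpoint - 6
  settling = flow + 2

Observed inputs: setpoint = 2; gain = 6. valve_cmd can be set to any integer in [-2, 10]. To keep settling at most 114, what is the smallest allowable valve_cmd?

Substituting into the actuator equation gives actuator = -2*valve_cmd + 17.
Substituting into the mix_ratio equation gives mix_ratio = 8*valve_cmd - 66.
This gives flow = -24*valve_cmd + 184.
Substituting into the settling equation gives settling = -24*valve_cmd + 186.
Require -24*valve_cmd + 186 ≤ 114, so valve_cmd ≥ 3.
The smallest integer in [-2, 10] satisfying this is 3.

valve_cmd = 3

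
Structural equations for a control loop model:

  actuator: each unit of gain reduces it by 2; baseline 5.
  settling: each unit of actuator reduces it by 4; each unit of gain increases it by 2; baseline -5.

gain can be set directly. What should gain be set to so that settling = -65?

gain = -4

Substituting into the settling equation gives settling = 10*gain - 25.
Solve 10*gain - 25 = -65: gain = (-65 + 25) / 10 = -4.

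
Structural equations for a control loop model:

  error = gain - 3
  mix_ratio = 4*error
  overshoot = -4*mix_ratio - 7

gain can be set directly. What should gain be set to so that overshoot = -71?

Substituting into the mix_ratio equation gives mix_ratio = 4*gain - 12.
Substituting into the overshoot equation gives overshoot = -16*gain + 41.
Solve -16*gain + 41 = -71: gain = (-71 - 41) / -16 = 7.

gain = 7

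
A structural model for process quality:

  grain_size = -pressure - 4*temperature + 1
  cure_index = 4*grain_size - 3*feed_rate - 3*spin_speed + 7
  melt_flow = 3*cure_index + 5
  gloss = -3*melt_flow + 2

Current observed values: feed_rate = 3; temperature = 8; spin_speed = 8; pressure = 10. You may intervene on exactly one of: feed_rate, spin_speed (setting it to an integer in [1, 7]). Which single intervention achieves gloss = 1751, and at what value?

set feed_rate = 5

Intervening on feed_rate: with other inputs at their observed values, gloss = 27*feed_rate + 1616. Solving for 1751 gives feed_rate = 5, within [1, 7].
Intervening on spin_speed: gloss = 27*spin_speed + 1481. Reaching 1751 requires spin_speed = 10, outside [1, 7].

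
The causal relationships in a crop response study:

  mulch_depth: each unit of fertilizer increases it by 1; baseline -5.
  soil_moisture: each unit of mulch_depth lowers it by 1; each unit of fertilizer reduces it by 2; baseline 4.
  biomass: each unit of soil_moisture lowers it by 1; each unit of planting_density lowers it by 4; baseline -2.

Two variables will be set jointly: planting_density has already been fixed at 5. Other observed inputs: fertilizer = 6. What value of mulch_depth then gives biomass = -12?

With planting_density held at 5:
Intervening on mulch_depth fixes its value directly, overriding its dependence on fertilizer.
Substituting into the soil_moisture equation gives soil_moisture = -mulch_depth - 8.
Substituting into the biomass equation gives biomass = mulch_depth - 14.
Solve mulch_depth - 14 = -12: mulch_depth = (-12 + 14) / 1 = 2.

mulch_depth = 2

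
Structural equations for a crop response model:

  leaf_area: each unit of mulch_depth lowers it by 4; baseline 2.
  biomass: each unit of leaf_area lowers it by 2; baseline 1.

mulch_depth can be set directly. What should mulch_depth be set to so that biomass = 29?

mulch_depth = 4

Substituting into the biomass equation gives biomass = 8*mulch_depth - 3.
Solve 8*mulch_depth - 3 = 29: mulch_depth = (29 + 3) / 8 = 4.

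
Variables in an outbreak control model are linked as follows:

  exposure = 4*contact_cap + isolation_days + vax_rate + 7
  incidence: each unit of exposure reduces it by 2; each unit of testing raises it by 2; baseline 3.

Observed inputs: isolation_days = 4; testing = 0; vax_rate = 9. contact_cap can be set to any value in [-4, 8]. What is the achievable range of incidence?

Substituting into the exposure equation gives exposure = 4*contact_cap + 20.
Substituting into the incidence equation gives incidence = -8*contact_cap - 37.
Linear in contact_cap, so extremes are at the endpoints: contact_cap = -4 gives incidence = -5; contact_cap = 8 gives incidence = -101.

-101 to -5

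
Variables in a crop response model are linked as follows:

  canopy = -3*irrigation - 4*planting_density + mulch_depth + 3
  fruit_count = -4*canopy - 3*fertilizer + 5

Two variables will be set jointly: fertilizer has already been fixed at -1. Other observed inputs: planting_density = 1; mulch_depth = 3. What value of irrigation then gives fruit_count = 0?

With fertilizer held at -1:
Substituting into the canopy equation gives canopy = -3*irrigation + 2.
This gives fruit_count = 12*irrigation.
Solve 12*irrigation = 0: irrigation = 0 / 12 = 0.

irrigation = 0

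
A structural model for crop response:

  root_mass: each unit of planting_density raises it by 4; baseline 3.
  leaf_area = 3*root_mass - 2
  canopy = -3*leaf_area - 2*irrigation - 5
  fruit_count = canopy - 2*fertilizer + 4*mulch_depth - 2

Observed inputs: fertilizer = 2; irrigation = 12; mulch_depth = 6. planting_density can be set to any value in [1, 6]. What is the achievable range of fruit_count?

Substituting into the leaf_area equation gives leaf_area = 12*planting_density + 7.
This gives canopy = -36*planting_density - 50.
Substituting into the fruit_count equation gives fruit_count = -36*planting_density - 32.
Linear in planting_density, so extremes are at the endpoints: planting_density = 1 gives fruit_count = -68; planting_density = 6 gives fruit_count = -248.

-248 to -68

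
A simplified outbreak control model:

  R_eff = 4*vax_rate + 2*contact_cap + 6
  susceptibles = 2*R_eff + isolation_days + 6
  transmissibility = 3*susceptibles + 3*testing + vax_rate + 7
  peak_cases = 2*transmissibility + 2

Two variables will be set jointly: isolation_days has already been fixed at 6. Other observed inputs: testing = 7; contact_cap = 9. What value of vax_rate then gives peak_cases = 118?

vax_rate = -6

With isolation_days held at 6:
Substituting into the R_eff equation gives R_eff = 4*vax_rate + 24.
Substituting into the susceptibles equation gives susceptibles = 8*vax_rate + 60.
Substituting into the transmissibility equation gives transmissibility = 25*vax_rate + 208.
peak_cases becomes 50*vax_rate + 418.
Solve 50*vax_rate + 418 = 118: vax_rate = (118 - 418) / 50 = -6.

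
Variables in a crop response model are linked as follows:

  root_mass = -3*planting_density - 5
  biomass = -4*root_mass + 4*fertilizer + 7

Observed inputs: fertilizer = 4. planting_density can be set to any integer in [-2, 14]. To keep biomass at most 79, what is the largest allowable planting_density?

planting_density = 3

Substituting into the biomass equation gives biomass = 12*planting_density + 43.
Require 12*planting_density + 43 ≤ 79, so planting_density ≤ 3.
The largest integer in [-2, 14] satisfying this is 3.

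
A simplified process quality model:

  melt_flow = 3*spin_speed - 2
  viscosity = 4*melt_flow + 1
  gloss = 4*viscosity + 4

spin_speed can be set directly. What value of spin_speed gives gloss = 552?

spin_speed = 12

Substituting into the viscosity equation gives viscosity = 12*spin_speed - 7.
Substituting into the gloss equation gives gloss = 48*spin_speed - 24.
Solve 48*spin_speed - 24 = 552: spin_speed = (552 + 24) / 48 = 12.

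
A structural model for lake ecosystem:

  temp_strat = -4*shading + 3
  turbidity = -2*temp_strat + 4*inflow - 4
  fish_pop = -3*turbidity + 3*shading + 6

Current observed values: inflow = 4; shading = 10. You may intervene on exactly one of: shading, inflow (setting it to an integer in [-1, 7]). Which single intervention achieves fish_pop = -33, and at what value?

set shading = 1

Intervening on shading: with other inputs at their observed values, fish_pop = -21*shading - 12. Solving for -33 gives shading = 1, within [-1, 7].
Intervening on inflow: fish_pop = -12*inflow - 174. Reaching -33 requires inflow = -47/4, not an integer.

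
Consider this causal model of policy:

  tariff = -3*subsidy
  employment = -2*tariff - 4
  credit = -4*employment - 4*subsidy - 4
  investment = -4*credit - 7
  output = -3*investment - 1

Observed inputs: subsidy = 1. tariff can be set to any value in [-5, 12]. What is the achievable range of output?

Intervening on tariff fixes its value directly, overriding its dependence on subsidy.
Substituting into the credit equation gives credit = 8*tariff + 8.
Substituting into the investment equation gives investment = -32*tariff - 39.
Substituting into the output equation gives output = 96*tariff + 116.
Linear in tariff, so extremes are at the endpoints: tariff = -5 gives output = -364; tariff = 12 gives output = 1268.

-364 to 1268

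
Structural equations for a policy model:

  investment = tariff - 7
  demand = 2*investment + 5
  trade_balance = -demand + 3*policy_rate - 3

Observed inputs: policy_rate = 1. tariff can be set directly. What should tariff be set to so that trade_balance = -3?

tariff = 6

Substituting into the demand equation gives demand = 2*tariff - 9.
Substituting into the trade_balance equation gives trade_balance = -2*tariff + 9.
Solve -2*tariff + 9 = -3: tariff = (-3 - 9) / -2 = 6.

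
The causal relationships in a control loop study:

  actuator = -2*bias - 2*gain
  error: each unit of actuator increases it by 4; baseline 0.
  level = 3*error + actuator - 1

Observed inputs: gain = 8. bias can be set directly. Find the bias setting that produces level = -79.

Substituting into the actuator equation gives actuator = -2*bias - 16.
So error = -8*bias - 64.
Substituting into the level equation gives level = -26*bias - 209.
Solve -26*bias - 209 = -79: bias = (-79 + 209) / -26 = -5.

bias = -5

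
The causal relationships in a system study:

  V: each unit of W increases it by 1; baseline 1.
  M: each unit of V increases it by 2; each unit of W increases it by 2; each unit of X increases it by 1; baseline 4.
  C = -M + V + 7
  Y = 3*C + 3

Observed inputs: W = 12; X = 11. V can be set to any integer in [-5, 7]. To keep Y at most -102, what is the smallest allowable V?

V = 3

Intervening on V fixes its value directly, overriding its dependence on W.
Substituting into the M equation gives M = 2*V + 39.
This gives C = -V - 32.
Substituting into the Y equation gives Y = -3*V - 93.
Require -3*V - 93 ≤ -102, so V ≥ 3.
The smallest integer in [-5, 7] satisfying this is 3.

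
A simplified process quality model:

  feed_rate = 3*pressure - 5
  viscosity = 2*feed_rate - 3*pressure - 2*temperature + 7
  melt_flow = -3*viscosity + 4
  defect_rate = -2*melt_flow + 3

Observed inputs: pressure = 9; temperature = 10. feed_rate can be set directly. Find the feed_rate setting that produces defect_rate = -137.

feed_rate = 9

Intervening on feed_rate fixes its value directly, overriding its dependence on pressure.
Substituting into the viscosity equation gives viscosity = 2*feed_rate - 40.
This gives melt_flow = -6*feed_rate + 124.
Substituting into the defect_rate equation gives defect_rate = 12*feed_rate - 245.
Solve 12*feed_rate - 245 = -137: feed_rate = (-137 + 245) / 12 = 9.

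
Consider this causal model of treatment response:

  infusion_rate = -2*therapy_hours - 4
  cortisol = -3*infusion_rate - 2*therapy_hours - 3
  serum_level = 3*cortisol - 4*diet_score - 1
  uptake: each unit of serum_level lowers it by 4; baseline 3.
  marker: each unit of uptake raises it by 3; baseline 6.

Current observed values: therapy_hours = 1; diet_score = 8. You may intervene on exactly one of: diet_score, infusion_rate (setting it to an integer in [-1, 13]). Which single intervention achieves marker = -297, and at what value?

Intervening on diet_score: with other inputs at their observed values, marker = 48*diet_score - 441. Solving for -297 gives diet_score = 3, within [-1, 13].
Intervening on infusion_rate: marker = 108*infusion_rate + 591. Reaching -297 requires infusion_rate = -74/9, not an integer.

set diet_score = 3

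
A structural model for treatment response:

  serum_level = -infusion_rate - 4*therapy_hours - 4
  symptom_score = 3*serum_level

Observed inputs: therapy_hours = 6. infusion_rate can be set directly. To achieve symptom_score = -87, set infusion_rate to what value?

Substituting into the serum_level equation gives serum_level = -infusion_rate - 28.
Substituting into the symptom_score equation gives symptom_score = -3*infusion_rate - 84.
Solve -3*infusion_rate - 84 = -87: infusion_rate = (-87 + 84) / -3 = 1.

infusion_rate = 1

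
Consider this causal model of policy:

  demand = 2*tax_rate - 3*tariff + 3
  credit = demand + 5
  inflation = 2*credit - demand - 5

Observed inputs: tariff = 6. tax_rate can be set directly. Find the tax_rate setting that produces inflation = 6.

tax_rate = 8

Substituting into the demand equation gives demand = 2*tax_rate - 15.
Substituting into the credit equation gives credit = 2*tax_rate - 10.
Substituting into the inflation equation gives inflation = 2*tax_rate - 10.
Solve 2*tax_rate - 10 = 6: tax_rate = (6 + 10) / 2 = 8.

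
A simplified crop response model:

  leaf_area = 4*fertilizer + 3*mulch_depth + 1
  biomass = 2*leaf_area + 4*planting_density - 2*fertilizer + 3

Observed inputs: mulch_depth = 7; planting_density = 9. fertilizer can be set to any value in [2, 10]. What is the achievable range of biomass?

Substituting into the leaf_area equation gives leaf_area = 4*fertilizer + 22.
This gives biomass = 6*fertilizer + 83.
Linear in fertilizer, so extremes are at the endpoints: fertilizer = 2 gives biomass = 95; fertilizer = 10 gives biomass = 143.

95 to 143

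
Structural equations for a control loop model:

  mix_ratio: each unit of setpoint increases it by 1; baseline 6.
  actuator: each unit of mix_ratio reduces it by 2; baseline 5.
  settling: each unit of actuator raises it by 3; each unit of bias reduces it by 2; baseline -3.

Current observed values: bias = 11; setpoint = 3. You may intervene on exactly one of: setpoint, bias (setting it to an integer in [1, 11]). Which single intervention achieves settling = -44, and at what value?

set bias = 1

Intervening on setpoint: settling = -6*setpoint - 46. Reaching -44 requires setpoint = -1/3, not an integer.
Intervening on bias: with other inputs at their observed values, settling = -2*bias - 42. Solving for -44 gives bias = 1, within [1, 11].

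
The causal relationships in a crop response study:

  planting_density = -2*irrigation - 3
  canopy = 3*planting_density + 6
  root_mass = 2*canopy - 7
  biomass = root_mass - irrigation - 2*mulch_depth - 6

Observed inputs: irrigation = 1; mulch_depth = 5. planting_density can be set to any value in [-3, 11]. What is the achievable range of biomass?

Intervening on planting_density fixes its value directly, overriding its dependence on irrigation.
Substituting into the root_mass equation gives root_mass = 6*planting_density + 5.
This gives biomass = 6*planting_density - 12.
Linear in planting_density, so extremes are at the endpoints: planting_density = -3 gives biomass = -30; planting_density = 11 gives biomass = 54.

-30 to 54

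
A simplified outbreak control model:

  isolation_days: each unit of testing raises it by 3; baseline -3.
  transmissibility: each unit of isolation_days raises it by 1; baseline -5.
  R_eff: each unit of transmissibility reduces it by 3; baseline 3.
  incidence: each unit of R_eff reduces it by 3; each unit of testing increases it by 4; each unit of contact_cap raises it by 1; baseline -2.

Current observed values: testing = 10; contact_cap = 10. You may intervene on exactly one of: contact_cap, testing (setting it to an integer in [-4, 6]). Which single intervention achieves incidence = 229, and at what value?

set contact_cap = 2

Intervening on contact_cap: with other inputs at their observed values, incidence = contact_cap + 227. Solving for 229 gives contact_cap = 2, within [-4, 6].
Intervening on testing: incidence = 31*testing - 73. Reaching 229 requires testing = 302/31, not an integer.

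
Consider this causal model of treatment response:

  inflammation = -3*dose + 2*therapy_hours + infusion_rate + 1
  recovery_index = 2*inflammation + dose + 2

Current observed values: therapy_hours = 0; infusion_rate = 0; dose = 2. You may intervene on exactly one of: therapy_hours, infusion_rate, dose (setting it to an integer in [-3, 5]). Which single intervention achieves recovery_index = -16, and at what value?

Intervening on therapy_hours: recovery_index = 4*therapy_hours - 6. Reaching -16 requires therapy_hours = -5/2, not an integer.
Intervening on infusion_rate: recovery_index = 2*infusion_rate - 6. Reaching -16 requires infusion_rate = -5, outside [-3, 5].
Intervening on dose: with other inputs at their observed values, recovery_index = -5*dose + 4. Solving for -16 gives dose = 4, within [-3, 5].

set dose = 4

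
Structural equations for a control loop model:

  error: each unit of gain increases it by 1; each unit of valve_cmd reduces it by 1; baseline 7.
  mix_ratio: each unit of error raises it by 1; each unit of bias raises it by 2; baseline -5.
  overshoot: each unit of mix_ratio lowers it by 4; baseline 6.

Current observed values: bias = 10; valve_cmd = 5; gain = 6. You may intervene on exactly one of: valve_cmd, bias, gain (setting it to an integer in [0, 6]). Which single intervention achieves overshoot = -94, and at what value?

set valve_cmd = 3

Intervening on valve_cmd: with other inputs at their observed values, overshoot = 4*valve_cmd - 106. Solving for -94 gives valve_cmd = 3, within [0, 6].
Intervening on bias: overshoot = -8*bias - 6. Reaching -94 requires bias = 11, outside [0, 6].
Intervening on gain: overshoot = -4*gain - 62. Reaching -94 requires gain = 8, outside [0, 6].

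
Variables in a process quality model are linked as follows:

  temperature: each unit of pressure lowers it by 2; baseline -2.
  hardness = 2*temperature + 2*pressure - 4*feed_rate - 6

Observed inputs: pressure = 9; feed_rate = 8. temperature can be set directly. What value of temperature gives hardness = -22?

temperature = -1

Intervening on temperature fixes its value directly, overriding its dependence on pressure.
Substituting into the hardness equation gives hardness = 2*temperature - 20.
Solve 2*temperature - 20 = -22: temperature = (-22 + 20) / 2 = -1.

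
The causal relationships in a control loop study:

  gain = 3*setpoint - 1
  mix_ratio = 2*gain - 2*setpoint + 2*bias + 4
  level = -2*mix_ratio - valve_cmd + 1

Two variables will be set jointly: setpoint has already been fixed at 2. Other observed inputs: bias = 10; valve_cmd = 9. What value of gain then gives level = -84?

gain = 9

With setpoint held at 2:
Intervening on gain fixes its value directly, overriding its dependence on setpoint.
Substituting into the mix_ratio equation gives mix_ratio = 2*gain + 20.
Substituting into the level equation gives level = -4*gain - 48.
Solve -4*gain - 48 = -84: gain = (-84 + 48) / -4 = 9.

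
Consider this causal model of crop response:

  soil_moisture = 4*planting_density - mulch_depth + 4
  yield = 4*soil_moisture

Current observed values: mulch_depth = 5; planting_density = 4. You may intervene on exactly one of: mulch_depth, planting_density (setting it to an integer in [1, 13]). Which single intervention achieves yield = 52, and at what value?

set mulch_depth = 7

Intervening on mulch_depth: with other inputs at their observed values, yield = -4*mulch_depth + 80. Solving for 52 gives mulch_depth = 7, within [1, 13].
Intervening on planting_density: yield = 16*planting_density - 4. Reaching 52 requires planting_density = 7/2, not an integer.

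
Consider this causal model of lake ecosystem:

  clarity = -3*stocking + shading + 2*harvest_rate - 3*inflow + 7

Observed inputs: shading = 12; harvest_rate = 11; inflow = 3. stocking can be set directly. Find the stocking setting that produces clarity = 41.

stocking = -3

Substituting into the clarity equation gives clarity = -3*stocking + 32.
Solve -3*stocking + 32 = 41: stocking = (41 - 32) / -3 = -3.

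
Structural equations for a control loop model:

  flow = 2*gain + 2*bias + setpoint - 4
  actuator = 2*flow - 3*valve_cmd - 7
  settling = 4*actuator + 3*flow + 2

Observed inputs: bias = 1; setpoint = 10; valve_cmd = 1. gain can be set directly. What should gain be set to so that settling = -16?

gain = -3

Substituting into the flow equation gives flow = 2*gain + 8.
This gives actuator = 4*gain + 6.
Substituting into the settling equation gives settling = 22*gain + 50.
Solve 22*gain + 50 = -16: gain = (-16 - 50) / 22 = -3.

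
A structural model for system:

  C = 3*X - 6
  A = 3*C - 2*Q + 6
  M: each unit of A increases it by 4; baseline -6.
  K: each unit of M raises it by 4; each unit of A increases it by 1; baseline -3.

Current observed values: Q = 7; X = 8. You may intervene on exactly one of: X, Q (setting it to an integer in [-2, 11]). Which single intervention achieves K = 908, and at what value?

set X = 9

Intervening on X: with other inputs at their observed values, K = 153*X - 469. Solving for 908 gives X = 9, within [-2, 11].
Intervening on Q: K = -34*Q + 993. Reaching 908 requires Q = 5/2, not an integer.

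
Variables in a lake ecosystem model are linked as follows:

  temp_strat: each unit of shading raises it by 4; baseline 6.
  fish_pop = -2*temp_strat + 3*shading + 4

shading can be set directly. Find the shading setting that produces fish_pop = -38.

shading = 6

Substituting into the fish_pop equation gives fish_pop = -5*shading - 8.
Solve -5*shading - 8 = -38: shading = (-38 + 8) / -5 = 6.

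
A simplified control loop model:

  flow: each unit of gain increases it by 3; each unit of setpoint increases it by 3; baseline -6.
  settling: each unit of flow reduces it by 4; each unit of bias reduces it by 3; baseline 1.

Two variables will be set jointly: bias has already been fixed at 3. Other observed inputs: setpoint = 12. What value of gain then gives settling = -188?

gain = 5

With bias held at 3:
Substituting into the flow equation gives flow = 3*gain + 30.
Substituting into the settling equation gives settling = -12*gain - 128.
Solve -12*gain - 128 = -188: gain = (-188 + 128) / -12 = 5.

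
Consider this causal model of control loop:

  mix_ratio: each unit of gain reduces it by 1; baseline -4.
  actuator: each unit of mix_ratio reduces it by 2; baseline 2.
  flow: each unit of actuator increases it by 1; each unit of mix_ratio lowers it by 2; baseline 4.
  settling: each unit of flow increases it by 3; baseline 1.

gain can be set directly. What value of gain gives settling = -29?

Substituting into the actuator equation gives actuator = 2*gain + 10.
Substituting into the flow equation gives flow = 4*gain + 22.
Substituting into the settling equation gives settling = 12*gain + 67.
Solve 12*gain + 67 = -29: gain = (-29 - 67) / 12 = -8.

gain = -8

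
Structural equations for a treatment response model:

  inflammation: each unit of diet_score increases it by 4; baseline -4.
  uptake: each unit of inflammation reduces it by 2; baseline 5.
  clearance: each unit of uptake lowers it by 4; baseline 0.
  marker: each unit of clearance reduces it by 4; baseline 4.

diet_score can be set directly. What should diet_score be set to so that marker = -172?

diet_score = 3

Substituting into the uptake equation gives uptake = -8*diet_score + 13.
This gives clearance = 32*diet_score - 52.
This gives marker = -128*diet_score + 212.
Solve -128*diet_score + 212 = -172: diet_score = (-172 - 212) / -128 = 3.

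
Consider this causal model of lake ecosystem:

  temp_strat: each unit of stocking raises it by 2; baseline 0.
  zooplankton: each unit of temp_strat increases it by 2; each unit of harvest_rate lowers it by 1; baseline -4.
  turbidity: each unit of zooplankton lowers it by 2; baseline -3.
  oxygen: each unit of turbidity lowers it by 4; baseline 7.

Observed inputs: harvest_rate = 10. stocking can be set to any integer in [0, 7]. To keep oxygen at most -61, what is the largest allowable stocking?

Substituting into the zooplankton equation gives zooplankton = 4*stocking - 14.
So turbidity = -8*stocking + 25.
So oxygen = 32*stocking - 93.
Require 32*stocking - 93 ≤ -61, so stocking ≤ 1.
The largest integer in [0, 7] satisfying this is 1.

stocking = 1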